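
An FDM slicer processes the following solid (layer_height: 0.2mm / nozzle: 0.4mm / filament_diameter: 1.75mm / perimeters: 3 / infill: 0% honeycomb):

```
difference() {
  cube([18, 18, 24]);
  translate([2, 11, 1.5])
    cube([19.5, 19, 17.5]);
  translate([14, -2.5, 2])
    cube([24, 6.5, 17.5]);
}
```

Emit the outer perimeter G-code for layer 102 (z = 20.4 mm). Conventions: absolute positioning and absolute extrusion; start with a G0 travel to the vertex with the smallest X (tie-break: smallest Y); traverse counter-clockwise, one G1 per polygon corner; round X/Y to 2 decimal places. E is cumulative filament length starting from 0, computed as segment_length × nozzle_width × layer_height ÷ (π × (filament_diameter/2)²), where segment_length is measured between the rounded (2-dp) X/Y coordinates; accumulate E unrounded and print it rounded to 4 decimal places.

At z = 20.4 mm: the 18×18 cube contributes its full rectangle; the cube at (2, 11) does not reach this height (z outside [1.5, 19]); the cube at (14, -2.5) is absent (z outside [2, 19.5]); Taking the first minus the rest: none of the subtracted shapes is present at this height, so the 18×18 cube is unchanged — 1 connected region. The outline is a single polygon with 4 vertices. Extrusion per mm of travel: 0.4 × 0.2 / (π × 0.875²) = 0.033260. Accumulating E over each segment gives final E = 2.3947.

G0 X0.00 Y0.00 Z20.40
G1 X18.00 Y0.00 E0.5987
G1 X18.00 Y18.00 E1.1974
G1 X0.00 Y18.00 E1.7960
G1 X0.00 Y0.00 E2.3947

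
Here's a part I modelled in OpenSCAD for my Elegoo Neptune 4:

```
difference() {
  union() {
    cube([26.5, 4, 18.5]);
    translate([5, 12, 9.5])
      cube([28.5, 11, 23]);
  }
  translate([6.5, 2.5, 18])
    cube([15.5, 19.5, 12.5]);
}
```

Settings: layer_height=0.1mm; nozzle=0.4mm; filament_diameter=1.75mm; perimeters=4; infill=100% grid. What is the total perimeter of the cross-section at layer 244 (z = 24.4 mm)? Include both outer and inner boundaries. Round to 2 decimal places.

99.00 mm

At z = 24.4 mm: the cube does not reach this height (z outside [0, 18.5]); the cube at (5, 12) is present — its section is the full 28.5×11 rectangle (perimeter 79.00 mm); Merging all regions: only the 28.5×11 cube at (5, 12) is present, so the union is just that shape — boundary = 79.00 mm; the 15.5×19.5 cube at (6.5, 2.5) contributes its full rectangle (perimeter 70.00 mm); Taking the first minus the rest: starting from the result so far, the 15.5×19.5 cube at (6.5, 2.5) partially overlaps it — only the 155.00 mm² overlap (of its 302.25 mm²) is removed, clipping the outline — boundary = 99.00 mm. Overall, the cross-section is a single solid region. Total boundary length (outer) = 99.00 mm.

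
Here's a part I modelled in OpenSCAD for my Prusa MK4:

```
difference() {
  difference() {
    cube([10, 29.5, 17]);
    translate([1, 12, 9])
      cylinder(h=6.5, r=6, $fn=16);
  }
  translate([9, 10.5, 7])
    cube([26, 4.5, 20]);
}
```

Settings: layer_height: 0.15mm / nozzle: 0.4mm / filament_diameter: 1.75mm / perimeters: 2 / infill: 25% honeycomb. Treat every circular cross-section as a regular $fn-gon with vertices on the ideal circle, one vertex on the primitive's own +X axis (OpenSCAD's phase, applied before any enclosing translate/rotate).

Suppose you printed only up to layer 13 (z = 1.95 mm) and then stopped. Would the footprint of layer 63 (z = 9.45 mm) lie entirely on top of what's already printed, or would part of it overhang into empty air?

entirely on top

Compare the two slices. At z = 1.95: the cube (footprint 10×29.5) is included at this height (area 295.00 mm²); the cylinder at (1, 12) is not intersected at this z (z outside [9, 15.5]); Subtracting the remaining from the first: none of the subtracted shapes is present at this height, so the 10×29.5 cube is unchanged — area = 295.00 mm²; the cube at (9, 10.5) is not intersected at this z (z outside [7, 27]); Taking the first minus the rest: none of the subtracted shapes is present at this height, so that combined region is unchanged — area = 295.00 mm². At z = 9.45: the 10×29.5 cube contributes its full rectangle (area 295.00 mm²); the r=6 cylinder at (1, 12) gives a regular 16-gon of circumradius 6 (constant along its height) (area = (16/2)·6.000²·sin(360°/16) = 110.21 mm²); After the difference (first − rest): starting from the 10×29.5 cube (295.00 mm²), the r=6 cylinder at (1, 12) partially overlaps it — only the 66.91 mm² overlap (of its 110.21 mm²) is removed, clipping the outline — area = 228.09 mm²; the 26×4.5 cube at (9, 10.5) contributes its full rectangle (area 117.00 mm²); After the difference (first − rest): starting from the result so far (228.09 mm²), the 26×4.5 cube at (9, 10.5) partially overlaps it — only the 4.50 mm² overlap (of its 117.00 mm²) is removed, clipping the outline — area = 223.59 mm². Checking containment: the cross-section at z = 9.45 is a subset of the cross-section at z = 1.95.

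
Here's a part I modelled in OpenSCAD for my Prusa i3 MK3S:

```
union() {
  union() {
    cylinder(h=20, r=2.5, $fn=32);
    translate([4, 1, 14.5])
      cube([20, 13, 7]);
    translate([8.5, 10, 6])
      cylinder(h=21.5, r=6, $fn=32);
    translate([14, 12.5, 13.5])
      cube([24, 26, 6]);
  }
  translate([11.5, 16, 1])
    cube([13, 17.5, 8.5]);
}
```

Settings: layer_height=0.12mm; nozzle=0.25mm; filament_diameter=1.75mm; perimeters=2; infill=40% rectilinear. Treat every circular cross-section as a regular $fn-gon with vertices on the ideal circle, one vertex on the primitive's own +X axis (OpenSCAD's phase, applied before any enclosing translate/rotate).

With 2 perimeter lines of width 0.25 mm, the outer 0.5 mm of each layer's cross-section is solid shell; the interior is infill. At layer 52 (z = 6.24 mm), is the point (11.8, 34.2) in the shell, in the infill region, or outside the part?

At z = 6.24 mm: the r=2.5 cylinder gives a regular 32-gon of circumradius 2.5 (constant along its height); the cube at (4, 1) is not intersected at this z (z outside [14.5, 21.5]); the cylinder at (8.5, 10): section is a regular 32-gon, circumradius r=6; the cube at (14, 12.5) is not intersected at this z (z outside [13.5, 19.5]); Taking the union: the 2 present regions are separate (no shared area or edge), so areas and boundary lengths simply add and each stays a separate island — 2 connected regions; the cube at (11.5, 16) (footprint 13×17.5) is included at this height; Merging all regions: the 2 present regions are separate (no shared area or edge), so areas and boundary lengths simply add and each stays a separate island — 3 connected regions. Overall, the cross-section has 3 separate islands. The nearest boundary edge runs (11.50, 33.50)→(24.50, 33.50); distance from the point to it = 0.70 mm. The point is not inside any of the regions above, so it lies outside the cross-section (0.70 mm from the nearest boundary).

outside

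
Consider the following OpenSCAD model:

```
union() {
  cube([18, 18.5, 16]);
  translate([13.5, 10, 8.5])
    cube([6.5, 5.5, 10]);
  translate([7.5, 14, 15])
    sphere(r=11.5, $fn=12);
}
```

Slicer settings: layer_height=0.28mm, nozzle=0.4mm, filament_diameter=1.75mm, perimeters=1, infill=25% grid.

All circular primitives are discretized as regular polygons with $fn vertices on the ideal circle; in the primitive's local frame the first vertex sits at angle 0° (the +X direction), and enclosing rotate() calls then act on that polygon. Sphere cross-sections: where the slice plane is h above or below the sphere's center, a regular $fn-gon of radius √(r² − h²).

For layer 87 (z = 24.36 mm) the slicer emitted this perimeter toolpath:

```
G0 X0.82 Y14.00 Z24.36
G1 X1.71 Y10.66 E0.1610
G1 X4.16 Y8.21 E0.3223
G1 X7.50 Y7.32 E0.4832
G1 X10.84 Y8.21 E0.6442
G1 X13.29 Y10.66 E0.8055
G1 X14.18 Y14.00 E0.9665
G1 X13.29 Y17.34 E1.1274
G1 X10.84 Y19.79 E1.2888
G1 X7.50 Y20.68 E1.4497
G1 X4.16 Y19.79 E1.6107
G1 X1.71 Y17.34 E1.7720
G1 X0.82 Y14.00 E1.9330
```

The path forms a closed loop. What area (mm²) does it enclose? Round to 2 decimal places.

Apply the shoelace formula to the sequence of (X, Y) vertices; enclosed area = 133.98 mm².

133.98 mm²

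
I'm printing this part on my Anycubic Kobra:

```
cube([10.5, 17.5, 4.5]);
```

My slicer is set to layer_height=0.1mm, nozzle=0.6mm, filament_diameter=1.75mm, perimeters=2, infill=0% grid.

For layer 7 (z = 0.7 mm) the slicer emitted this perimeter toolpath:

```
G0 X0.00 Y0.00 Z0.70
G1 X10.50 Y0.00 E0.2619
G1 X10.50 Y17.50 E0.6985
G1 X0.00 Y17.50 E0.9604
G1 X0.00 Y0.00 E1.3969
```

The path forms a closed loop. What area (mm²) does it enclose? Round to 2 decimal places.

183.75 mm²

Apply the shoelace formula to the sequence of (X, Y) vertices; enclosed area = 183.75 mm².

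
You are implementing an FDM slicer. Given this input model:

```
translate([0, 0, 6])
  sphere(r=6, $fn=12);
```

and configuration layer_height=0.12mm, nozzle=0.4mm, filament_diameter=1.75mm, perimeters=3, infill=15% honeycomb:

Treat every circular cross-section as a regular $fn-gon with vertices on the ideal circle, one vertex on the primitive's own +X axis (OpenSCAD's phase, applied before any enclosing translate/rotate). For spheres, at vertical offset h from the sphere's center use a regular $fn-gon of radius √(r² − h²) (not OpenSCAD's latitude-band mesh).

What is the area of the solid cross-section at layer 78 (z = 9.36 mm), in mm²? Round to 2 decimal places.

74.13 mm²

At z = 9.36 mm: the sphere: section is a regular 12-gon, circumradius = √(r²−h²) = √(6²−3.36²) = 4.971 (area = (12/2)·4.971²·sin(360°/12) = 74.13 mm²). Overall, the cross-section is a single solid region. Net area = 74.13 mm².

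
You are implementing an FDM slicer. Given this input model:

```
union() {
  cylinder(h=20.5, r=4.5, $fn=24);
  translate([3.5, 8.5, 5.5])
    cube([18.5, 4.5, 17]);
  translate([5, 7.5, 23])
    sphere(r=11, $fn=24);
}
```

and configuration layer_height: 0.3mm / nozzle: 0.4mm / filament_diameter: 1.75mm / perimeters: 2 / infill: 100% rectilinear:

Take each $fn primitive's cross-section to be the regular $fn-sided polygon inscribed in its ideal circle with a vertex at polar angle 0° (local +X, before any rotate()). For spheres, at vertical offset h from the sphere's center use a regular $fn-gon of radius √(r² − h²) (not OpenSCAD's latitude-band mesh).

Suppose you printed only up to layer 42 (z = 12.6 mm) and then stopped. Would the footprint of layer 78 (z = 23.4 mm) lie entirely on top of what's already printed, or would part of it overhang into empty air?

part overhangs

Compare the two slices. At z = 12.6: the r=4.5 cylinder gives a regular 24-gon of circumradius 4.5 (constant along its height) (area = (24/2)·4.500²·sin(360°/24) = 62.89 mm²); the cube at (3.5, 8.5) (footprint 18.5×4.5) is included at this height (area 83.25 mm²); the sphere at (5, 7.5): section is a regular 24-gon, circumradius = √(r²−h²) = √(11²−10.4²) = 3.583 (area = (24/2)·3.583²·sin(360°/24) = 39.88 mm²); Taking the union: the regions partially overlap — summed areas 186.02 mm² minus the doubly-counted overlap 10.13 mm² gives 175.89 mm² — area = 175.89 mm². At z = 23.4: the cylinder is absent (z outside [0, 20.5]); the cube at (3.5, 8.5) is absent (z outside [5.5, 22.5]); the r=11 sphere at (5, 7.5) contributes a regular 24-gon of circumradius √(11²−0.4²) = 10.993 (area = (24/2)·10.993²·sin(360°/24) = 375.31 mm²); Combining (union): only the r=11 sphere at (5, 7.5) is present, so the union is just that shape — area = 375.31 mm². Checking containment: at z = 23.4 the cross-section extends beyond the z = 12.6 cross-section by about 246.55 mm².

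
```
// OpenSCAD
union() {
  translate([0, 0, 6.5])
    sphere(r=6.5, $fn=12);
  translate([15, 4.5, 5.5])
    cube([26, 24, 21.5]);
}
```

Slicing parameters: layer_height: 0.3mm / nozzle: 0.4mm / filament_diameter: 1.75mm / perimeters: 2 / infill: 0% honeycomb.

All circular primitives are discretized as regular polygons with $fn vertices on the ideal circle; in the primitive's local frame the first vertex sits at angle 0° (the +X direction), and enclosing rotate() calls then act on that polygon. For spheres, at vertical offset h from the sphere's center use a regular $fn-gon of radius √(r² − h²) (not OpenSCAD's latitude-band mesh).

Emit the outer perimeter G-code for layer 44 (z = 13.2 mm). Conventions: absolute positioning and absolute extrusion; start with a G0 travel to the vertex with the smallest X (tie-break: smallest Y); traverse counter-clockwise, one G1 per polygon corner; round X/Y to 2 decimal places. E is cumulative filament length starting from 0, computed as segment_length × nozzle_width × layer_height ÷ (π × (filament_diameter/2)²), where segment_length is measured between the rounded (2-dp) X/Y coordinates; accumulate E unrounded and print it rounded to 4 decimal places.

At z = 13.2 mm: the sphere is not intersected at this z (|z−center|=6.700 > r=6.5); the 26×24 cube at (15, 4.5) contributes its full rectangle; Merging all regions: only the 26×24 cube at (15, 4.5) is present, so the union is just that shape — 1 connected region. The outline is a single polygon with 4 vertices. Extrusion per mm of travel: 0.4 × 0.3 / (π × 0.875²) = 0.049890. Accumulating E over each segment gives final E = 4.9890.

G0 X15.00 Y4.50 Z13.20
G1 X41.00 Y4.50 E1.2971
G1 X41.00 Y28.50 E2.4945
G1 X15.00 Y28.50 E3.7917
G1 X15.00 Y4.50 E4.9890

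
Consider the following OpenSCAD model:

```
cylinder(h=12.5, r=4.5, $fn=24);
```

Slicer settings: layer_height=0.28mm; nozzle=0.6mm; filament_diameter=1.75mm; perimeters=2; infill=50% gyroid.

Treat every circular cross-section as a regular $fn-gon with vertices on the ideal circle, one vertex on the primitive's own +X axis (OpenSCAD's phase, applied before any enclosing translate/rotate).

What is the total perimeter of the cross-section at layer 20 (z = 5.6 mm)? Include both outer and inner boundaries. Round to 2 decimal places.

28.19 mm

At z = 5.6 mm: the r=4.5 cylinder gives a regular 24-gon of circumradius 4.5 (constant along its height) (perimeter = 2·24·4.500·sin(180°/24) = 28.19 mm). Overall, the cross-section is a single solid region. Total boundary length (outer) = 28.19 mm.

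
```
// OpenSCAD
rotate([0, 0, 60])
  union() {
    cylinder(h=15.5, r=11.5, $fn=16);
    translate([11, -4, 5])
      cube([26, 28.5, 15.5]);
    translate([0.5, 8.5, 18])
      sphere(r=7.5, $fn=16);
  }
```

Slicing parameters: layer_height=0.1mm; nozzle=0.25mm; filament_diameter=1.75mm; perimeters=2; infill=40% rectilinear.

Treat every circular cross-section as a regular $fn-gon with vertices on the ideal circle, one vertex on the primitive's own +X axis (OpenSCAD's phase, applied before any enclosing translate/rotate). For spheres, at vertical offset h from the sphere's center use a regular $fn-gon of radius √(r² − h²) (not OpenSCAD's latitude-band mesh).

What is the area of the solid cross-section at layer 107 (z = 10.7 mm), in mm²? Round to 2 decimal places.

At z = 10.7 mm: the r=11.5 cylinder gives a regular 16-gon of circumradius 11.5 (constant along its height) (area = (16/2)·11.500²·sin(360°/16) = 404.88 mm²); the cube at (11, -4) (footprint 26×28.5) is included at this height (area 741.00 mm²); the r=7.5 sphere at (0.5, 8.5) slices to a regular 16-gon of circumradius 1.720 (√(r²−h²) with h=7.3 from center) (area = (16/2)·1.720²·sin(360°/16) = 9.06 mm²); Combining (union): the regions partially overlap — summed areas 1154.94 mm² minus the doubly-counted overlap 10.32 mm² gives 1144.62 mm² — area = 1144.62 mm²; (whole slice rotated 60° about Z — lengths, areas and connectivity unchanged). Overall, the cross-section is a single solid region. Net area = 1144.62 mm².

1144.62 mm²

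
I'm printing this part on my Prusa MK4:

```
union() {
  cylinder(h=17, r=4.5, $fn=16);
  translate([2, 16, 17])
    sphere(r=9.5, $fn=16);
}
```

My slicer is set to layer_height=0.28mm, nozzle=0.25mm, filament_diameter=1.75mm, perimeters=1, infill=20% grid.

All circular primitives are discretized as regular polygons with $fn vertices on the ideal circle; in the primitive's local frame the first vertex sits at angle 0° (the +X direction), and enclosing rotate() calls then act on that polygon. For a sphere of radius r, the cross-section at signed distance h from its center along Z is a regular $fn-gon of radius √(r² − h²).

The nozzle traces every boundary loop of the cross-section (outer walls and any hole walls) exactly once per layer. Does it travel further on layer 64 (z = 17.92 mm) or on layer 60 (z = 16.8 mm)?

Layer 64 (z = 17.92): the cylinder is not intersected at this z (z outside [0, 17]); the r=9.5 sphere at (2, 16) slices to a regular 16-gon of circumradius 9.455 (√(r²−h²) with h=0.92 from center) (perimeter = 2·16·9.455·sin(180°/16) = 59.03 mm); Taking the union: only the r=9.5 sphere at (2, 16) is present, so the union is just that shape — boundary = 59.03 mm. So its perimeter = 59.03 mm. Layer 60 (z = 16.8): the r=4.5 cylinder contributes a regular 16-gon of circumradius 4.5 (perimeter = 2·16·4.500·sin(180°/16) = 28.09 mm); the sphere at (2, 16): section is a regular 16-gon, circumradius = √(r²−h²) = √(9.5²−0.2²) = 9.498 (perimeter = 2·16·9.498·sin(180°/16) = 59.29 mm); Merging all regions: the 2 present regions are separate (no shared area or edge), so areas and boundary lengths simply add and each stays a separate island — boundary = 87.39 mm. So its perimeter = 87.39 mm. Layer 60 is larger (87.39 vs 59.03 mm).

layer 60 (z = 16.8 mm)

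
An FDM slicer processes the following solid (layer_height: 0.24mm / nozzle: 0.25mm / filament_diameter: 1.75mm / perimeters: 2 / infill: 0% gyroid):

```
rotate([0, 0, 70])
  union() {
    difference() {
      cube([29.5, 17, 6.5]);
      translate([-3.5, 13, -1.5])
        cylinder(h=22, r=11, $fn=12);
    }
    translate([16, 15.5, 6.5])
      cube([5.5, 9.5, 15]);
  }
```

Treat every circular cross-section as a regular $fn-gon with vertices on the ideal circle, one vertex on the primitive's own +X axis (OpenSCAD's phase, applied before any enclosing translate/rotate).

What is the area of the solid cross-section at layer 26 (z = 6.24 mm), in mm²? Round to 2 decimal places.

419.75 mm²

At z = 6.24 mm: the 29.5×17 cube contributes its full rectangle (area 501.50 mm²); the r=11 cylinder at (-3.5, 13) gives a regular 12-gon of circumradius 11 (constant along its height) (area = (12/2)·11.000²·sin(360°/12) = 363.00 mm²); Taking the first minus the rest: starting from the 29.5×17 cube (501.50 mm²), the r=11 cylinder at (-3.5, 13) partially overlaps it — only the 81.75 mm² overlap (of its 363.00 mm²) is removed, clipping the outline — area = 419.75 mm²; the cube at (16, 15.5) does not reach this height (z outside [6.5, 21.5]); Combining (union): only that combined region is present, so the union is just that shape — area = 419.75 mm²; (rotated 70° about Z; rotation is an isometry so areas/perimeters/island counts are preserved). Overall, the cross-section is a single solid region. Net area = 419.75 mm².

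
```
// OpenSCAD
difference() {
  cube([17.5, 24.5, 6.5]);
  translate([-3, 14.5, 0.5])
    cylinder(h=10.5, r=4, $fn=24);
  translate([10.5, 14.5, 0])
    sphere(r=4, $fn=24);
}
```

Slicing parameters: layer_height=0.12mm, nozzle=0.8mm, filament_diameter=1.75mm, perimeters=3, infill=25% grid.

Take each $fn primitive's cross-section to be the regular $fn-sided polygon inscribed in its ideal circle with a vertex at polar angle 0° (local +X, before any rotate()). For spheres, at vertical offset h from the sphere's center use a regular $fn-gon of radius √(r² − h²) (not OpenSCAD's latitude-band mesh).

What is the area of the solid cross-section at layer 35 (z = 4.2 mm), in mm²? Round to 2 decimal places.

425.26 mm²

At z = 4.2 mm: the 17.5×24.5 cube contributes its full rectangle (area 428.75 mm²); the r=4 cylinder at (-3, 14.5) contributes a regular 24-gon of circumradius 4 (area = (24/2)·4.000²·sin(360°/24) = 49.69 mm²); the sphere at (10.5, 14.5) is not intersected at this z (|z−center|=4.200 > r=4); After the difference (first − rest): starting from the 17.5×24.5 cube (428.75 mm²), the r=4 cylinder at (-3, 14.5) partially overlaps it — only the 3.49 mm² overlap (of its 49.69 mm²) is removed, clipping the outline — area = 425.26 mm². Overall, the cross-section is a single solid region. Net area = 425.26 mm².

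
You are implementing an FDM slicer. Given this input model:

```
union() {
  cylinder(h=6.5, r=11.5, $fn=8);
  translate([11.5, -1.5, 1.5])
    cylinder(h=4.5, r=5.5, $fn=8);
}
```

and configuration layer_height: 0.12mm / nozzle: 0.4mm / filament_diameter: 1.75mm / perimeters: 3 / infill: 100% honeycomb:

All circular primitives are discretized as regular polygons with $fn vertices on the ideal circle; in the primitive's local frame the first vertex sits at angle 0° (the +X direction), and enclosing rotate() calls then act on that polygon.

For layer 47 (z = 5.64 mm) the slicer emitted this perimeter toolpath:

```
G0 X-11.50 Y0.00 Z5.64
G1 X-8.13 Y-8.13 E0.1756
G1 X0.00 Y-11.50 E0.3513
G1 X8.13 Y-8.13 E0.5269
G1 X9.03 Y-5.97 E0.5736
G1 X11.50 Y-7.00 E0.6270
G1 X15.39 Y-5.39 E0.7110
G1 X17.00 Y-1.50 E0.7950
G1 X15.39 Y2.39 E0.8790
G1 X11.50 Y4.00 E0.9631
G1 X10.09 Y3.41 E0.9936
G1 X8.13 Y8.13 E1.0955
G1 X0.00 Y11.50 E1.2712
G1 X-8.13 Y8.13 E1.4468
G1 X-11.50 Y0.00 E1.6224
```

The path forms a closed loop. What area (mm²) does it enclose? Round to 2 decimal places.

Apply the shoelace formula to the sequence of (X, Y) vertices; enclosed area = 428.27 mm².

428.27 mm²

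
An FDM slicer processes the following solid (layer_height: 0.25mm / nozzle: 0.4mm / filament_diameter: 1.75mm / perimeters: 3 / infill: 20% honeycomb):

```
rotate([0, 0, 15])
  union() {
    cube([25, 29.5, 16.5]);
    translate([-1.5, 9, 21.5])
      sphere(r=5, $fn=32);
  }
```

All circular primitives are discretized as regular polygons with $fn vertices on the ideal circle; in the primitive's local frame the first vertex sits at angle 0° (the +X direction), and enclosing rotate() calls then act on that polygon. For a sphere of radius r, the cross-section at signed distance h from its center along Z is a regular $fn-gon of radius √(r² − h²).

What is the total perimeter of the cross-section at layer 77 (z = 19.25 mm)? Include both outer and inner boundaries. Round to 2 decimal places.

28.01 mm

At z = 19.25 mm: the cube does not reach this height (z outside [0, 16.5]); the sphere at (-1.5, 9): section is a regular 32-gon, circumradius = √(r²−h²) = √(5²−2.25²) = 4.465 (perimeter = 2·32·4.465·sin(180°/32) = 28.01 mm); Taking the union: only the r=5 sphere at (-1.5, 9) is present, so the union is just that shape — boundary = 28.01 mm; (rotated 15° about Z; rotation is an isometry so areas/perimeters/island counts are preserved). Overall, the cross-section is a single solid region. Total boundary length (outer) = 28.01 mm.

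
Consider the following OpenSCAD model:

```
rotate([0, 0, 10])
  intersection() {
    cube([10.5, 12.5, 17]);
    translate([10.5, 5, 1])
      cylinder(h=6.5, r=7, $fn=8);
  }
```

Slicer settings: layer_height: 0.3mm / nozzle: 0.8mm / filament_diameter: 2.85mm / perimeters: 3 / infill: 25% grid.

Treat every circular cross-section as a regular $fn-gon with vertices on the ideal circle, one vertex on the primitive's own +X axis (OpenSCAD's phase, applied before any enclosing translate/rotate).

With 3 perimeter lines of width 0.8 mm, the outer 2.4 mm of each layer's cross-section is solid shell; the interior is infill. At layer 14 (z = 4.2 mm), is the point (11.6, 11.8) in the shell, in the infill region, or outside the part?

At z = 4.2 mm: the 10.5×12.5 cube contributes its full rectangle; the cylinder at (10.5, 5): section is a regular 8-gon, circumradius r=7; Taking the intersection: the r=7 cylinder at (10.5, 5) partially overlaps the 10.5×12.5 cube; clipping to the common part keeps 64.47 mm² — 1 connected region; (whole slice rotated 10° about Z — lengths, areas and connectivity unchanged). Overall, the cross-section is a single solid region. Undo the 10° rotation: the query point maps to (13.473, 9.606) in the un-rotated model frame. The nearest boundary edge runs (10.50, 12.00)→(10.50, 0.00); distance from the point to it = 2.97 mm. The point is not inside any of the regions above, so it lies outside the cross-section (2.97 mm from the nearest boundary).

outside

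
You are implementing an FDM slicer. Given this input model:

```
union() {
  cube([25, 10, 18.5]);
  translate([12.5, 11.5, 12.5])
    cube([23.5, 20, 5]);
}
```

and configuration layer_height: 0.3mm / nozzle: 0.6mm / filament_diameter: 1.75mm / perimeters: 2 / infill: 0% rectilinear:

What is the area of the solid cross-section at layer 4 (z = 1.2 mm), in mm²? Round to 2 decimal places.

250.00 mm²

At z = 1.2 mm: the cube (footprint 25×10) is included at this height (area 250.00 mm²); the cube at (12.5, 11.5) is not intersected at this z (z outside [12.5, 17.5]); Combining (union): only the 25×10 cube is present, so the union is just that shape — area = 250.00 mm². Overall, the cross-section is a single solid region. Net area = 250.00 mm².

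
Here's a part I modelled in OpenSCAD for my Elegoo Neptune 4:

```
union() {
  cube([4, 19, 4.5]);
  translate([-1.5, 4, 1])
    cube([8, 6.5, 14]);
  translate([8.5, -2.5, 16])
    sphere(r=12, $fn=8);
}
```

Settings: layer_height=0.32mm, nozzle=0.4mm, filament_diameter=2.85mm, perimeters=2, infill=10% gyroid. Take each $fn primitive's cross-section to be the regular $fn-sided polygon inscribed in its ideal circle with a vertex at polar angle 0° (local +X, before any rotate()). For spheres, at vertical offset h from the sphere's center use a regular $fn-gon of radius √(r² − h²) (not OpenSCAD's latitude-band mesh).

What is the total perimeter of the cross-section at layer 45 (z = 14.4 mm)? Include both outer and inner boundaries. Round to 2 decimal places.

At z = 14.4 mm: the cube is not intersected at this z (z outside [0, 4.5]); the cube at (-1.5, 4) is present — its section is the full 8×6.5 rectangle (perimeter 29.00 mm); the sphere at (8.5, -2.5): section is a regular 8-gon, circumradius = √(r²−h²) = √(12²−1.6²) = 11.893 (perimeter = 2·8·11.893·sin(180°/8) = 72.82 mm); Merging all regions: the regions partially overlap (shared area 21.50 mm²), so the edge portions inside another operand are dropped and the merged outline is re-measured after clipping — boundary = 81.05 mm. Overall, the cross-section is a single solid region. Total boundary length (outer) = 81.05 mm.

81.05 mm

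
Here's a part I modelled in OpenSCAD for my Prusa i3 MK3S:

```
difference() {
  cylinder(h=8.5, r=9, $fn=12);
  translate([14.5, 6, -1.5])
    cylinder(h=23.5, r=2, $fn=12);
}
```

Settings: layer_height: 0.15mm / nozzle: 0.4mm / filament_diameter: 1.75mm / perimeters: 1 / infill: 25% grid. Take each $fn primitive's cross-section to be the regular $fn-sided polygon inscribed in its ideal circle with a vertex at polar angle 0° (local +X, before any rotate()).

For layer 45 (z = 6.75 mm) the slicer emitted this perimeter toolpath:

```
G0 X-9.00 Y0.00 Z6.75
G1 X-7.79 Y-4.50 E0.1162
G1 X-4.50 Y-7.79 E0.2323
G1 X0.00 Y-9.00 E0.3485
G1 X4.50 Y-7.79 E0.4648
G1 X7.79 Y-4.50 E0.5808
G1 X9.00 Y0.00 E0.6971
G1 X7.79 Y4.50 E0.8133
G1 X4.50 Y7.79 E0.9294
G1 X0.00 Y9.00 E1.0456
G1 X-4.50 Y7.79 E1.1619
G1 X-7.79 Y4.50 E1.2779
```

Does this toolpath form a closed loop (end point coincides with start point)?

Start point (G0): (-9.00, 0.00). End point (last G1): the path does not return to the start — open.

no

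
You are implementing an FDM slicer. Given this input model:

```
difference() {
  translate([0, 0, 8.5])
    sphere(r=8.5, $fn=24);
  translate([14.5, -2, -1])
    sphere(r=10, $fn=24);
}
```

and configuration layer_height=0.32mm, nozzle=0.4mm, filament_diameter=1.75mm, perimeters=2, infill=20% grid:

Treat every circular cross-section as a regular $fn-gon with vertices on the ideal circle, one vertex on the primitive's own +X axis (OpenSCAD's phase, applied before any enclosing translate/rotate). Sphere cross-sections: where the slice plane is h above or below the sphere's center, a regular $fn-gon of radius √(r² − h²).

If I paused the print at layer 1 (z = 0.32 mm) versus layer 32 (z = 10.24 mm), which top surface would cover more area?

layer 32 (z = 10.24 mm)

Layer 1 (z = 0.32): the r=8.5 sphere slices to a regular 24-gon of circumradius 2.310 (√(r²−h²) with h=8.18 from center) (area = (24/2)·2.310²·sin(360°/24) = 16.58 mm²); the r=10 sphere at (14.5, -2) slices to a regular 24-gon of circumradius 9.912 (√(r²−h²) with h=1.32 from center) (area = (24/2)·9.912²·sin(360°/24) = 305.17 mm²); Taking the first minus the rest: starting from the r=8.5 sphere (16.58 mm²), the r=10 sphere at (14.5, -2) misses the remaining region (no effect) — area = 16.58 mm². So its area = 16.58 mm². Layer 32 (z = 10.24): the r=8.5 sphere slices to a regular 24-gon of circumradius 8.320 (√(r²−h²) with h=1.74 from center) (area = (24/2)·8.320²·sin(360°/24) = 214.99 mm²); the sphere at (14.5, -2) is not intersected at this z (|z−center|=11.240 > r=10); Subtracting the remaining from the first: none of the subtracted shapes is present at this height, so the r=8.5 sphere is unchanged — area = 214.99 mm². So its area = 214.99 mm². Layer 32 is larger (214.99 vs 16.58 mm²).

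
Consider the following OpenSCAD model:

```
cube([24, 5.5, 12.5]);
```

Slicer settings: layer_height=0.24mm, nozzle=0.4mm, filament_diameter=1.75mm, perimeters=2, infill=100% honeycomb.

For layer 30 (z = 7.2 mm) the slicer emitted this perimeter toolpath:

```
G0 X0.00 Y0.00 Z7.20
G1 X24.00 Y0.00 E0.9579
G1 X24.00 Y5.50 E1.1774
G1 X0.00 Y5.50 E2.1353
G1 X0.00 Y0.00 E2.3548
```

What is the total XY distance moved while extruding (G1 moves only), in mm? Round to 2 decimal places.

59.00 mm

Sum the Euclidean lengths of each G1 segment: total = 59.00 mm.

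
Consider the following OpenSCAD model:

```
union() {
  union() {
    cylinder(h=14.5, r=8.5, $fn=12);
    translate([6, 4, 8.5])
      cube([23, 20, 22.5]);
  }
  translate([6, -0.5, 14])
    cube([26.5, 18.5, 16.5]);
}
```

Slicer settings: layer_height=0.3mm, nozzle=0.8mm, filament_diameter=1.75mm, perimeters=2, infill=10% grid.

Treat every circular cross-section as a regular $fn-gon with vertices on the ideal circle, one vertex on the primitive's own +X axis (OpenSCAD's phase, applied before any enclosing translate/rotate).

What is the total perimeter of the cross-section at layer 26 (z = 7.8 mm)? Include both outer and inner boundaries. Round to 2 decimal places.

52.80 mm

At z = 7.8 mm: the cylinder: section is a regular 12-gon, circumradius r=8.5 (perimeter = 2·12·8.500·sin(180°/12) = 52.80 mm); the cube at (6, 4) does not reach this height (z outside [8.5, 31]); Taking the union: only the r=8.5 cylinder is present, so the union is just that shape — boundary = 52.80 mm; the cube at (6, -0.5) is absent (z outside [14, 30.5]); Taking the union: only the result so far is present, so the union is just that shape — boundary = 52.80 mm. Overall, the cross-section is a single solid region. Total boundary length (outer) = 52.80 mm.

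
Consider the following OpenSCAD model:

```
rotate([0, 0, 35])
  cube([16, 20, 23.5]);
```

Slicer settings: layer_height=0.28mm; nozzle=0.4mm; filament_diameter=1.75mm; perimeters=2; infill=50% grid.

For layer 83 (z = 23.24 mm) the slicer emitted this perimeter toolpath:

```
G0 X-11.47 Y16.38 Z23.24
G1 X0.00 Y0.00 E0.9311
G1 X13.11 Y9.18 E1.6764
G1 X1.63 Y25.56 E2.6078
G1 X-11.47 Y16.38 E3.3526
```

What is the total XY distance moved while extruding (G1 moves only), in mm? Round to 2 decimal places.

Sum the Euclidean lengths of each G1 segment: total = 72.00 mm.

72.00 mm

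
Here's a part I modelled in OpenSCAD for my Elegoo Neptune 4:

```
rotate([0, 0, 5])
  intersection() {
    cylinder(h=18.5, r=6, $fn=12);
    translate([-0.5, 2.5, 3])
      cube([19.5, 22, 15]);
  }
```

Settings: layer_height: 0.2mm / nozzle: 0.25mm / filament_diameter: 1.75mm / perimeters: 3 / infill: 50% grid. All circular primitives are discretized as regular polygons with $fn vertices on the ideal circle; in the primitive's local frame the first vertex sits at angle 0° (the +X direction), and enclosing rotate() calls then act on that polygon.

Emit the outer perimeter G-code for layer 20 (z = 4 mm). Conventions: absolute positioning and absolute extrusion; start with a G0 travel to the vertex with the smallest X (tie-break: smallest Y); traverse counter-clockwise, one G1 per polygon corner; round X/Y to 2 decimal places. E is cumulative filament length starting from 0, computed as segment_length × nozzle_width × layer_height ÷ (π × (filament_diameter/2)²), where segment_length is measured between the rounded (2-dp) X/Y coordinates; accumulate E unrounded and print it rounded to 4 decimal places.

At z = 4 mm: the r=6 cylinder gives a regular 12-gon of circumradius 6 (constant along its height); the cube at (-0.5, 2.5) is present — its section is the full 19.5×22 rectangle; Keeping only the common overlap: the 19.5×22 cube at (-0.5, 2.5) partially overlaps the r=6 cylinder; clipping to the common part keeps 14.55 mm² — 1 connected region; (whole slice rotated 5° about Z — lengths, areas and connectivity unchanged). The outline is a single polygon with 6 vertices. Extrusion per mm of travel: 0.25 × 0.2 / (π × 0.875²) = 0.020788. Accumulating E over each segment gives final E = 0.3417.

G0 X-1.01 Y5.80 Z4.00
G1 X-0.72 Y2.45 E0.0699
G1 X5.09 Y2.96 E0.1911
G1 X4.91 Y3.44 E0.2018
G1 X2.54 Y5.44 E0.2663
G1 X-0.52 Y5.98 E0.3309
G1 X-1.01 Y5.80 E0.3417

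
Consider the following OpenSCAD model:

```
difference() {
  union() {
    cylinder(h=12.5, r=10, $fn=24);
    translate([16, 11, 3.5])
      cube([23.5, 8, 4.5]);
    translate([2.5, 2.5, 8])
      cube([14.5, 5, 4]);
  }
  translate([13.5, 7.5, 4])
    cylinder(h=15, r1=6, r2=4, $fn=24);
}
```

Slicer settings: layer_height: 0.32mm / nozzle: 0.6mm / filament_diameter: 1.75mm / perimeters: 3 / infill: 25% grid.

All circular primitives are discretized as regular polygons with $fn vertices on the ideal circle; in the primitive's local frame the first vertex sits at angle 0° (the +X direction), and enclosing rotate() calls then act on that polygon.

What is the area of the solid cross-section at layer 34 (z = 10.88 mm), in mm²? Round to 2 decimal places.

At z = 10.88 mm: the cylinder: section is a regular 24-gon, circumradius r=10 (area = (24/2)·10.000²·sin(360°/24) = 310.58 mm²); the cube at (16, 11) is not intersected at this z (z outside [3.5, 8]); the cube at (2.5, 2.5) (footprint 14.5×5) is included at this height (area 72.50 mm²); Merging all regions: the regions partially overlap — summed areas 383.08 mm² minus the doubly-counted overlap 29.65 mm² gives 353.44 mm² — area = 353.44 mm²; the cone at (13.5, 7.5) (r1=6→r2=4) has section circumradius 5.083 here — a regular 24-gon (area = (24/2)·5.083²·sin(360°/24) = 80.23 mm²); Subtracting the remaining from the first: starting from the result so far (353.44 mm²), the cone at (13.5, 7.5) partially overlaps it — only the 36.15 mm² overlap (of its 80.23 mm²) is removed, clipping the outline — area = 317.28 mm². Overall, the cross-section has 2 separate islands. Net area = 317.28 mm².

317.28 mm²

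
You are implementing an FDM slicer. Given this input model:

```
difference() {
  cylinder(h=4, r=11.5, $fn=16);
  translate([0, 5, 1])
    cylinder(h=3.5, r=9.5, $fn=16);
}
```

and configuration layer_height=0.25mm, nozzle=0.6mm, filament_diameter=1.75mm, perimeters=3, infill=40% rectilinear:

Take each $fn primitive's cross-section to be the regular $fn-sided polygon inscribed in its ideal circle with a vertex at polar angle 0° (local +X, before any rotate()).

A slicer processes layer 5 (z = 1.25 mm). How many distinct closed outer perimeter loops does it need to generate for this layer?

At z = 1.25 mm: the r=11.5 cylinder gives a regular 16-gon of circumradius 11.5 (constant along its height); the r=9.5 cylinder at (0, 5) contributes a regular 16-gon of circumradius 9.5; Subtracting the remaining from the first: starting from the r=11.5 cylinder, the r=9.5 cylinder at (0, 5) partially overlaps it — only the 229.61 mm² overlap (of its 276.30 mm²) is removed, clipping the outline — 1 connected region. The result has 1 disconnected region.

1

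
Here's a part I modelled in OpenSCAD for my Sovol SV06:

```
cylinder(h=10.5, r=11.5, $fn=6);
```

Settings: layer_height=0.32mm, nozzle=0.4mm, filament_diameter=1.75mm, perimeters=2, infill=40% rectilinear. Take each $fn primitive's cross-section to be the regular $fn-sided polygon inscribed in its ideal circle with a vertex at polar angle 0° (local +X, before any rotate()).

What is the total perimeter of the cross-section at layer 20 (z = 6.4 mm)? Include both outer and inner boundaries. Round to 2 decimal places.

69.00 mm

At z = 6.4 mm: the r=11.5 cylinder gives a regular 6-gon of circumradius 11.5 (constant along its height) (perimeter = 2·6·11.500·sin(180°/6) = 69.00 mm). Overall, the cross-section is a single solid region. Total boundary length (outer) = 69.00 mm.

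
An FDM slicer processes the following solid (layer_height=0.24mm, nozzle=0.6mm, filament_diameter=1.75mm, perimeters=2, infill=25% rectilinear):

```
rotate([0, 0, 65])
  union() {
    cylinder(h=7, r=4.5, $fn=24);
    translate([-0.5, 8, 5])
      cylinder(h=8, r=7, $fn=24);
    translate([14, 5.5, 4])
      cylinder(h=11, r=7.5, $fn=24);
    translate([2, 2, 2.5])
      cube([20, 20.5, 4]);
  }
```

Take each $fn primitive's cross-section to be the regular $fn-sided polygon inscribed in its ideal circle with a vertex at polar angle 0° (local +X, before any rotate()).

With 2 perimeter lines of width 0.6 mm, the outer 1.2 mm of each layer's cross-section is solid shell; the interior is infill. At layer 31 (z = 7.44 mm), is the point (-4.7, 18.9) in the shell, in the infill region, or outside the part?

At z = 7.44 mm: the cylinder is not intersected at this z (z outside [0, 7]); the r=7 cylinder at (-0.5, 8) contributes a regular 24-gon of circumradius 7; the r=7.5 cylinder at (14, 5.5) contributes a regular 24-gon of circumradius 7.5; the cube at (2, 2) is absent (z outside [2.5, 6.5]); Taking the union: the 2 present regions are separate (no shared area or edge), so areas and boundary lengths simply add and each stays a separate island — 2 connected regions; (whole slice rotated 65° about Z — lengths, areas and connectivity unchanged). Overall, the cross-section has 2 separate islands. Undo the 65° rotation: the query point maps to (15.143, 12.247) in the un-rotated model frame. The nearest boundary edge runs (14.00, 13.00)→(15.94, 12.74); distance from the point to it = 0.60 mm. (Shell/infill is judged within the island containing the point — the largest one.) The point is inside the cross-section, 0.60 mm from the nearest boundary — within the 1.2 mm shell band (2 × 0.6).

shell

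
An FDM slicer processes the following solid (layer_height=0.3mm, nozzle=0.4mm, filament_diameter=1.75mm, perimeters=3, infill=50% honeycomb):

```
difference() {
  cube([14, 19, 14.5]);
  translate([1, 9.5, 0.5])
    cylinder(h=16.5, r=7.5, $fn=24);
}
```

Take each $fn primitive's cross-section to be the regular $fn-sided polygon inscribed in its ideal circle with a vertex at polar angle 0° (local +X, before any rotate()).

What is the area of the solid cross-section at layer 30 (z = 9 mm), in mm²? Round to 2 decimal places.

At z = 9 mm: the cube (footprint 14×19) is included at this height (area 266.00 mm²); the r=7.5 cylinder at (1, 9.5) gives a regular 24-gon of circumradius 7.5 (constant along its height) (area = (24/2)·7.500²·sin(360°/24) = 174.70 mm²); After the difference (first − rest): starting from the 14×19 cube (266.00 mm²), the r=7.5 cylinder at (1, 9.5) partially overlaps it — only the 102.22 mm² overlap (of its 174.70 mm²) is removed, clipping the outline — area = 163.78 mm². Overall, the cross-section is a single solid region. Net area = 163.78 mm².

163.78 mm²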